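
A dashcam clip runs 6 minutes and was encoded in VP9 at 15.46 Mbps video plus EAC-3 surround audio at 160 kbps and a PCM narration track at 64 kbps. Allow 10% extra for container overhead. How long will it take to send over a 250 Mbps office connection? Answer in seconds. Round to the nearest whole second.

6 min = 360 s
Audio total: 160 + 64 = 224 kbps = 0.224 Mbps.
Total bitrate: 15.684 Mbps.
File: 15.684 Mbps × 360 s = 5646.2 Mb.
With 10% container overhead: ×1.10. → 6210.9 Mb.
At 250 Mbps: 6210.9 / 250 = 24.8 s ≈ 24.8 seconds.

25 seconds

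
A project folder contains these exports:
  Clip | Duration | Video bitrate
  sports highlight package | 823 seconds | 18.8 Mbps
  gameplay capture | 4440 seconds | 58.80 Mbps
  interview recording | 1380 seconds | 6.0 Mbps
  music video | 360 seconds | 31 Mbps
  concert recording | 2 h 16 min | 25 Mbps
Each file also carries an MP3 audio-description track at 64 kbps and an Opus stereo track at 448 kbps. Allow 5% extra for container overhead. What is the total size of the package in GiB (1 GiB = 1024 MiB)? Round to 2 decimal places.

Audio total: 64 + 448 = 512 kbps = 0.512 Mbps.
sports highlight package: 19.312 Mbps × 823 s × 1.05 = 16688.5 Mb
gameplay capture: 59.312 Mbps × 4440 s × 1.05 = 276512.5 Mb
interview recording: 6.512 Mbps × 1380 s × 1.05 = 9435.9 Mb
music video: 31.512 Mbps × 360 s × 1.05 = 11911.5 Mb
concert recording: 25.512 Mbps × 8160 s × 1.05 = 218586.8 Mb
Total: 533135.2 Mb = 66641.9 MB.
= 62.07 GiB.

62.07 GiB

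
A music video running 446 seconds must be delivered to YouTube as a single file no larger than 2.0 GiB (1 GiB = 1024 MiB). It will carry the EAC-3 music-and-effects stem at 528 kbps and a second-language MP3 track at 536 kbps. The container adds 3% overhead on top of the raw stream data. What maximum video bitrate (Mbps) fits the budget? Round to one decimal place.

36.3 Mbps

Budget: 2.0 GiB = 17179.9 Mb.
Stream payload after overhead: 17179.9 / 1.03 = 16679.5 Mb.
Total bitrate budget: 16679.5 Mb / 446 s = 37.398 Mbps.
Audio total: 528 + 536 = 1064 kbps = 1.064 Mbps.
Video: 37.398 − 1.064 = 36.334 Mbps.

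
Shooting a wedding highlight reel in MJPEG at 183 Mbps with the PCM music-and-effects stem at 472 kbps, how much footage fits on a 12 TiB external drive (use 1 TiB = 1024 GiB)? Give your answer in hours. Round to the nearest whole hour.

160 hours

Audio: 472 kbps = 0.472 Mbps.
Total bitrate: 183 + 0.472 = 183.472 Mbps.
Capacity: 12 TiB = 105,553,116 Mb.
Recording time: 105,553,116 / 183.472 = 575,309 s ≈ 160 hours.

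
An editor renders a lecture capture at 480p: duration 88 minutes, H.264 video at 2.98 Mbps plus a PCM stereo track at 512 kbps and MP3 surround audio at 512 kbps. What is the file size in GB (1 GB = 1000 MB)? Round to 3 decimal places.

88 min = 5280 s
Audio total: 512 + 512 = 1024 kbps = 1.024 Mbps.
Total bitrate: 2.98 + 1.024 = 4.004 Mbps.
Stream data: 4.004 Mbps × 5280 s = 21141.1 Mb.
21,141 Mb ÷ 8 = 2,643 MB → 2.643 GB.

2.643 GB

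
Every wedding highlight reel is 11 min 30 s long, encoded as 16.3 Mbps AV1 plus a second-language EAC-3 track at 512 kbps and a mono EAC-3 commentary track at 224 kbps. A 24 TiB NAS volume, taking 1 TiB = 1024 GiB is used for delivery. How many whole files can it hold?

17959

11 min 30 s = 690 s
Audio total: 512 + 224 = 736 kbps = 0.736 Mbps.
Total bitrate: 17.036 Mbps.
Per item: 17.036 Mbps × 690 s = 11,755 Mb = 1,469 MB.
Capacity: 24 TiB = 211,106,233 Mb; 17959.09 items → 17959 complete.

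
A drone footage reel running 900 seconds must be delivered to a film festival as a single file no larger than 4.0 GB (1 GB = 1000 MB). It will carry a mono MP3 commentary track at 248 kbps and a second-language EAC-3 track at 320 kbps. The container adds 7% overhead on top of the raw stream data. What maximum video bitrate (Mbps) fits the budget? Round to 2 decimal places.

32.66 Mbps

Budget: 4.0 GB = 32000.0 Mb.
Stream payload after overhead: 32000.0 / 1.07 = 29906.5 Mb.
Total bitrate budget: 29906.5 Mb / 900 s = 33.229 Mbps.
Audio total: 248 + 320 = 568 kbps = 0.568 Mbps.
Video: 33.229 − 0.568 = 32.661 Mbps.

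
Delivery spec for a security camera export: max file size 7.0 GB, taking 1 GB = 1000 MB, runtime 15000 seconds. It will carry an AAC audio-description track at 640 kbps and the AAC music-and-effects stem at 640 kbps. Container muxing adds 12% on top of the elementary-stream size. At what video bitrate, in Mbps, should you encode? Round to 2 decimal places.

2.05 Mbps

Budget: 7.0 GB = 56000.0 Mb.
Stream payload after overhead: 56000.0 / 1.12 = 50000.0 Mb.
Total bitrate budget: 50000.0 Mb / 15000 s = 3.333 Mbps.
Audio total: 640 + 640 = 1280 kbps = 1.280 Mbps.
Video: 3.333 − 1.280 = 2.053 Mbps.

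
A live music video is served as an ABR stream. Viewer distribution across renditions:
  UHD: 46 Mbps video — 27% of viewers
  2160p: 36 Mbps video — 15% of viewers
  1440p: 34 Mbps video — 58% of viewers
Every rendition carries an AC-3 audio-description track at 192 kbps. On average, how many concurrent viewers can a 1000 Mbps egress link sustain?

Audio: 192 kbps = 0.192 Mbps.
Average per-viewer bitrate: 0.27×46.192 + 0.15×36.192 + 0.58×34.192 = 37.732 Mbps.
1000 Mbps = 1,000 Mbps; 1,000 / 37.732 = 26.50 → 26.

26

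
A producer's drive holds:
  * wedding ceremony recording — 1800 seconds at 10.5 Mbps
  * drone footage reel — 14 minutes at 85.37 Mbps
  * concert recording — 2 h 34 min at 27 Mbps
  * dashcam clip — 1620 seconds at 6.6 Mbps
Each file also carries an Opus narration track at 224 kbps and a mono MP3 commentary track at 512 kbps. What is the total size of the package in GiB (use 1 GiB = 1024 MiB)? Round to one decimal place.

42.0 GiB

Audio total: 224 + 512 = 736 kbps = 0.736 Mbps.
wedding ceremony recording: 11.236 Mbps × 1800 s = 20224.8 Mb
drone footage reel: 86.106 Mbps × 840 s = 72329.0 Mb
concert recording: 27.736 Mbps × 9240 s = 256280.6 Mb
dashcam clip: 7.336 Mbps × 1620 s = 11884.3 Mb
Total: 360718.8 Mb = 45089.8 MB.
= 41.99 GiB.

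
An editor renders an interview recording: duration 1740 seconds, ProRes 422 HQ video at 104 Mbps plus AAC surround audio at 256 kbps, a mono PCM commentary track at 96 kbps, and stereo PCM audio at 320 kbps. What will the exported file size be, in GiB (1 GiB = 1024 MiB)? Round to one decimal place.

Audio total: 256 + 96 + 320 = 672 kbps = 0.672 Mbps.
Total bitrate: 104 + 0.672 = 104.672 Mbps.
Stream data: 104.672 Mbps × 1740 s = 182129.3 Mb.
182,129 Mb = 22,766,160,000 bytes ÷ 1,073,741,824 = 21.20 GiB.

21.2 GiB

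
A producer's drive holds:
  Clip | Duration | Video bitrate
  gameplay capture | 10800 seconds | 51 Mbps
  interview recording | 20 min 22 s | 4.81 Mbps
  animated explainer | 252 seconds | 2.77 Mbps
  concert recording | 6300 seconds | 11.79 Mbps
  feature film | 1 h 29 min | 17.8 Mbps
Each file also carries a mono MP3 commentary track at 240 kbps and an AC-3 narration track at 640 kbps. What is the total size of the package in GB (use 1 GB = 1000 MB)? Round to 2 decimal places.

93.47 GB

Audio total: 240 + 640 = 880 kbps = 0.880 Mbps.
gameplay capture: 51.880 Mbps × 10800 s = 560304.0 Mb
interview recording: 5.690 Mbps × 1222 s = 6953.2 Mb
animated explainer: 3.650 Mbps × 252 s = 919.8 Mb
concert recording: 12.670 Mbps × 6300 s = 79821.0 Mb
feature film: 18.680 Mbps × 5340 s = 99751.2 Mb
Total: 747749.2 Mb = 93468.6 MB.
= 93.47 GB.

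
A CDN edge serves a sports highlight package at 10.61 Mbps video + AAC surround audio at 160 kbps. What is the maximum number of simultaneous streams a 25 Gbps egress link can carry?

2321

Audio: 160 kbps = 0.160 Mbps.
Per-viewer media rate: 10.770 Mbps.
25 Gbps = 25,000 Mbps; 25,000 / 10.770 = 2321.26 → 2321 viewers.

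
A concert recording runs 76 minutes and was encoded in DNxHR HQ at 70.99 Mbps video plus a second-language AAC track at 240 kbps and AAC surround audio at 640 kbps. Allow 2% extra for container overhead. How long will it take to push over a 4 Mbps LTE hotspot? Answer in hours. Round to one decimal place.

23.2 hours

76 min = 4560 s
Audio total: 240 + 640 = 880 kbps = 0.880 Mbps.
Total bitrate: 71.870 Mbps.
File: 71.870 Mbps × 4560 s = 327727.2 Mb.
With 2% container overhead: ×1.02. → 334281.7 Mb.
At 4 Mbps: 334281.7 / 4 = 83570.4 s ≈ 23.2 hours.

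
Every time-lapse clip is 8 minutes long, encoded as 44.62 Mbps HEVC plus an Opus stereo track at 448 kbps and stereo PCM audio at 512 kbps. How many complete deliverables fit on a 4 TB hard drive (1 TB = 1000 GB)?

8 min = 480 s
Audio total: 448 + 512 = 960 kbps = 0.960 Mbps.
Total bitrate: 45.580 Mbps.
Per item: 45.580 Mbps × 480 s = 21,878 Mb = 2,735 MB.
Capacity: 4 TB = 32,000,000 Mb; 1462.63 items → 1462 complete.

1462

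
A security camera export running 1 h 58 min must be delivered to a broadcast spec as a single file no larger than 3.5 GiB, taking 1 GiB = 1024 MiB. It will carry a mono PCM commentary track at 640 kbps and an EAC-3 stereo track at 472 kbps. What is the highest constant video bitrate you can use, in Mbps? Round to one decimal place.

Budget: 3.5 GiB = 30064.8 Mb.
1 h 58 min = 118 min = 7080 s
Total bitrate budget: 30064.8 Mb / 7080 s = 4.246 Mbps.
Audio total: 640 + 472 = 1112 kbps = 1.112 Mbps.
Video: 4.246 − 1.112 = 3.134 Mbps.

3.1 Mbps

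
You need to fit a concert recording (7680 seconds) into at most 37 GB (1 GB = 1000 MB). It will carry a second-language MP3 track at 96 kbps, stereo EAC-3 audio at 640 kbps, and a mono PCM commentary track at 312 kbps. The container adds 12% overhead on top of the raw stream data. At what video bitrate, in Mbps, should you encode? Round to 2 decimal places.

Budget: 37 GB = 296000.0 Mb.
Stream payload after overhead: 296000.0 / 1.12 = 264285.7 Mb.
Total bitrate budget: 264285.7 Mb / 7680 s = 34.412 Mbps.
Audio total: 96 + 640 + 312 = 1048 kbps = 1.048 Mbps.
Video: 34.412 − 1.048 = 33.364 Mbps.

33.36 Mbps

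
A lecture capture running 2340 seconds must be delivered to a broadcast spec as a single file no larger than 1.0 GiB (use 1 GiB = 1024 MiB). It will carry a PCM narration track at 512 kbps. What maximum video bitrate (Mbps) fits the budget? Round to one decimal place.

Budget: 1.0 GiB = 8589.9 Mb.
Total bitrate budget: 8589.9 Mb / 2340 s = 3.671 Mbps.
Audio: 512 kbps = 0.512 Mbps.
Video: 3.671 − 0.512 = 3.159 Mbps.

3.2 Mbps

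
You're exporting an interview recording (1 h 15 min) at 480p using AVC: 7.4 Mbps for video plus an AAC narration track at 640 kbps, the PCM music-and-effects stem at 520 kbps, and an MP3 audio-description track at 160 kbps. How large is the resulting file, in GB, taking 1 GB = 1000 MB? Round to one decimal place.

4.9 GB

1 h 15 min = 75 min = 4500 s
Audio total: 640 + 520 + 160 = 1320 kbps = 1.320 Mbps.
Total bitrate: 7.4 + 1.320 = 8.720 Mbps.
Stream data: 8.720 Mbps × 4500 s = 39240.0 Mb.
39,240 Mb ÷ 8 = 4,905 MB → 4.905 GB.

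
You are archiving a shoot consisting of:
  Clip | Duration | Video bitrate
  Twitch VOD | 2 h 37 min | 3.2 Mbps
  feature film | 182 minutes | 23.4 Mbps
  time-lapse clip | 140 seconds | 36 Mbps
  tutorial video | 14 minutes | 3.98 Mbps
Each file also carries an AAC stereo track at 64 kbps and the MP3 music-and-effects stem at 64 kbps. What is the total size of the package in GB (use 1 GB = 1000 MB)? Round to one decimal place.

Audio total: 64 + 64 = 128 kbps = 0.128 Mbps.
Twitch VOD: 3.328 Mbps × 9420 s = 31349.8 Mb
feature film: 23.528 Mbps × 10920 s = 256925.8 Mb
time-lapse clip: 36.128 Mbps × 140 s = 5057.9 Mb
tutorial video: 4.108 Mbps × 840 s = 3450.7 Mb
Total: 296784.2 Mb = 37098.0 MB.
= 37.10 GB.

37.1 GB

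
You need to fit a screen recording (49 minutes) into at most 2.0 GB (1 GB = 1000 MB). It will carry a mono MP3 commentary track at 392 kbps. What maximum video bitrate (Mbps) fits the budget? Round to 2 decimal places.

5.05 Mbps

Budget: 2.0 GB = 16000.0 Mb.
49 min = 2940 s
Total bitrate budget: 16000.0 Mb / 2940 s = 5.442 Mbps.
Audio: 392 kbps = 0.392 Mbps.
Video: 5.442 − 0.392 = 5.050 Mbps.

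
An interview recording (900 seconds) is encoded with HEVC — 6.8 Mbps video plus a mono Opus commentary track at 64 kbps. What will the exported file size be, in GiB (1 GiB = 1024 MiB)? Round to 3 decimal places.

0.719 GiB

Audio: 64 kbps = 0.064 Mbps.
Total bitrate: 6.8 + 0.064 = 6.864 Mbps.
Stream data: 6.864 Mbps × 900 s = 6177.6 Mb.
6,178 Mb = 772,200,000 bytes ÷ 1,073,741,824 = 0.7192 GiB.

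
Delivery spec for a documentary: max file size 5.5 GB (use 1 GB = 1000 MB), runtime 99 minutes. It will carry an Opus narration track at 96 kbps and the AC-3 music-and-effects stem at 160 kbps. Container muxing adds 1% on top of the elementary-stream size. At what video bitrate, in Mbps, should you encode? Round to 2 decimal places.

Budget: 5.5 GB = 44000.0 Mb.
Stream payload after overhead: 44000.0 / 1.01 = 43564.4 Mb.
99 min = 5940 s
Total bitrate budget: 43564.4 Mb / 5940 s = 7.334 Mbps.
Audio total: 96 + 160 = 256 kbps = 0.256 Mbps.
Video: 7.334 − 0.256 = 7.078 Mbps.

7.08 Mbps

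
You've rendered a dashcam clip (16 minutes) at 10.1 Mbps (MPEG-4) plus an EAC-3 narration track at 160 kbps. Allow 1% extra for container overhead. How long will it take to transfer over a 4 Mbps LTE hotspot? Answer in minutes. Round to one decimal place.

41.5 minutes

16 min = 960 s
Audio: 160 kbps = 0.160 Mbps.
Total bitrate: 10.260 Mbps.
File: 10.260 Mbps × 960 s = 9849.6 Mb.
With 1% container overhead: ×1.01. → 9948.1 Mb.
At 4 Mbps: 9948.1 / 4 = 2487.0 s ≈ 41.5 minutes.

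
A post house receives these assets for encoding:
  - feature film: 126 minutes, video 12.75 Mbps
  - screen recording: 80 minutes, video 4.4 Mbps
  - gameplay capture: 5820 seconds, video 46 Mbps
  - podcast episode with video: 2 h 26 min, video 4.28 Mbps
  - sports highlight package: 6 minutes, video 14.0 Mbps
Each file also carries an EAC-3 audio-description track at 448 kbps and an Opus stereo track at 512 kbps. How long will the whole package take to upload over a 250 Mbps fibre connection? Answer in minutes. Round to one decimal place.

Audio total: 448 + 512 = 960 kbps = 0.960 Mbps.
feature film: 13.710 Mbps × 7560 s = 103647.6 Mb
screen recording: 5.360 Mbps × 4800 s = 25728.0 Mb
gameplay capture: 46.960 Mbps × 5820 s = 273307.2 Mb
podcast episode with video: 5.240 Mbps × 8760 s = 45902.4 Mb
sports highlight package: 14.960 Mbps × 360 s = 5385.6 Mb
Total: 453970.8 Mb = 56746.3 MB.
At 250 Mbps: 453970.8 / 250 = 1816 s ≈ 30.3 minutes.

30.3 minutes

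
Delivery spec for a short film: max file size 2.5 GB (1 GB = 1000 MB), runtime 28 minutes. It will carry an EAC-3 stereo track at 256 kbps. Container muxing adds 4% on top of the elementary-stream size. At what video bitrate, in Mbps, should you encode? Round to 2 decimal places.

Budget: 2.5 GB = 20000.0 Mb.
Stream payload after overhead: 20000.0 / 1.04 = 19230.8 Mb.
28 min = 1680 s
Total bitrate budget: 19230.8 Mb / 1680 s = 11.447 Mbps.
Audio: 256 kbps = 0.256 Mbps.
Video: 11.447 − 0.256 = 11.191 Mbps.

11.19 Mbps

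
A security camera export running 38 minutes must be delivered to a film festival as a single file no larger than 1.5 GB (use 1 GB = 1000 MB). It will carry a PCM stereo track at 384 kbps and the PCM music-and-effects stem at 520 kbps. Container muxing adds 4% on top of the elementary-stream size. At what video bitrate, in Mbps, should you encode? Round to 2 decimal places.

4.16 Mbps

Budget: 1.5 GB = 12000.0 Mb.
Stream payload after overhead: 12000.0 / 1.04 = 11538.5 Mb.
38 min = 2280 s
Total bitrate budget: 11538.5 Mb / 2280 s = 5.061 Mbps.
Audio total: 384 + 520 = 904 kbps = 0.904 Mbps.
Video: 5.061 − 0.904 = 4.157 Mbps.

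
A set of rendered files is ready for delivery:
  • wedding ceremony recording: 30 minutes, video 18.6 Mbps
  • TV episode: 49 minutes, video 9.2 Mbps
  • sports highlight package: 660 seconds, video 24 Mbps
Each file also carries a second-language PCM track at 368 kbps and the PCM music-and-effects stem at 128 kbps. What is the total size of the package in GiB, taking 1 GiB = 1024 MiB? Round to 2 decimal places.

9.20 GiB

Audio total: 368 + 128 = 496 kbps = 0.496 Mbps.
wedding ceremony recording: 19.096 Mbps × 1800 s = 34372.8 Mb
TV episode: 9.696 Mbps × 2940 s = 28506.2 Mb
sports highlight package: 24.496 Mbps × 660 s = 16167.4 Mb
Total: 79046.4 Mb = 9880.8 MB.
= 9.202 GiB.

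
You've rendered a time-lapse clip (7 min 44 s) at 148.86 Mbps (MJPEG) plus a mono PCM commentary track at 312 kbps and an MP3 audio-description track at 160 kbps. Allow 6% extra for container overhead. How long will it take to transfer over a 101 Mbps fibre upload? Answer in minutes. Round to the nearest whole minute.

12 minutes

7 min 44 s = 464 s
Audio total: 312 + 160 = 472 kbps = 0.472 Mbps.
Total bitrate: 149.332 Mbps.
File: 149.332 Mbps × 464 s = 69290.0 Mb.
With 6% container overhead: ×1.06. → 73447.5 Mb.
At 101 Mbps: 73447.5 / 101 = 727.2 s ≈ 12.1 minutes.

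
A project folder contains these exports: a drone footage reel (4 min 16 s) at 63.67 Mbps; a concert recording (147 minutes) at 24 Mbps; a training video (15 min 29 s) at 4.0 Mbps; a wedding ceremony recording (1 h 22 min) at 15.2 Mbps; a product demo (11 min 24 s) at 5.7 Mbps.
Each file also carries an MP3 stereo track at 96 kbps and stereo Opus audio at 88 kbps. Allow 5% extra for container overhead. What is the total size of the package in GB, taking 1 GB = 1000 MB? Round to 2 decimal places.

Audio total: 96 + 88 = 184 kbps = 0.184 Mbps.
drone footage reel: 63.854 Mbps × 256 s × 1.05 = 17164.0 Mb
concert recording: 24.184 Mbps × 8820 s × 1.05 = 223968.0 Mb
training video: 4.184 Mbps × 929 s × 1.05 = 4081.3 Mb
wedding ceremony recording: 15.384 Mbps × 4920 s × 1.05 = 79473.7 Mb
product demo: 5.884 Mbps × 684 s × 1.05 = 4225.9 Mb
Total: 328912.9 Mb = 41114.1 MB.
= 41.11 GB.

41.11 GB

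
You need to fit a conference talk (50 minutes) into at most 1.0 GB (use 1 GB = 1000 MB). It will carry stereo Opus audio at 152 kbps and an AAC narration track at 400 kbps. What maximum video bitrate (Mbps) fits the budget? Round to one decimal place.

Budget: 1.0 GB = 8000.0 Mb.
50 min = 3000 s
Total bitrate budget: 8000.0 Mb / 3000 s = 2.667 Mbps.
Audio total: 152 + 400 = 552 kbps = 0.552 Mbps.
Video: 2.667 − 0.552 = 2.115 Mbps.

2.1 Mbps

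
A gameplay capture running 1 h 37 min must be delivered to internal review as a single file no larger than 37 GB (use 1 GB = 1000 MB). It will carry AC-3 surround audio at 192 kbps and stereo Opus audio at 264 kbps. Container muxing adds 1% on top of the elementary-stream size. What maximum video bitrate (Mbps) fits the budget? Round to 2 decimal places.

Budget: 37 GB = 296000.0 Mb.
Stream payload after overhead: 296000.0 / 1.01 = 293069.3 Mb.
1 h 37 min = 97 min = 5820 s
Total bitrate budget: 293069.3 Mb / 5820 s = 50.356 Mbps.
Audio total: 192 + 264 = 456 kbps = 0.456 Mbps.
Video: 50.356 − 0.456 = 49.900 Mbps.

49.90 Mbps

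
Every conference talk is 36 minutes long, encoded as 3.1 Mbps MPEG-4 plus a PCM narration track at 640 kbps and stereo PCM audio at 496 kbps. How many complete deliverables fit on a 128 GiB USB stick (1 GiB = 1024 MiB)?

36 min = 2160 s
Audio total: 640 + 496 = 1136 kbps = 1.136 Mbps.
Total bitrate: 4.236 Mbps.
Per item: 4.236 Mbps × 2160 s = 9,150 Mb = 1,144 MB.
Capacity: 128 GiB = 1,099,512 Mb; 120.17 items → 120 complete.

120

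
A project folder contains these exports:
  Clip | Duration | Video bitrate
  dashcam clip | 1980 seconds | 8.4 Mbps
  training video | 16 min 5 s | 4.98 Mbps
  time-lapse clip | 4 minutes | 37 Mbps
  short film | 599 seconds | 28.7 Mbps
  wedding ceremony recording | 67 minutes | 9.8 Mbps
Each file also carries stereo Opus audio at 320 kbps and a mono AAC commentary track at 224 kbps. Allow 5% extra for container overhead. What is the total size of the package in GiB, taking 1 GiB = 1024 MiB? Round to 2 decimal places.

11.14 GiB

Audio total: 320 + 224 = 544 kbps = 0.544 Mbps.
dashcam clip: 8.944 Mbps × 1980 s × 1.05 = 18594.6 Mb
training video: 5.524 Mbps × 965 s × 1.05 = 5597.2 Mb
time-lapse clip: 37.544 Mbps × 240 s × 1.05 = 9461.1 Mb
short film: 29.244 Mbps × 599 s × 1.05 = 18393.0 Mb
wedding ceremony recording: 10.344 Mbps × 4020 s × 1.05 = 43662.0 Mb
Total: 95707.9 Mb = 11963.5 MB.
= 11.14 GiB.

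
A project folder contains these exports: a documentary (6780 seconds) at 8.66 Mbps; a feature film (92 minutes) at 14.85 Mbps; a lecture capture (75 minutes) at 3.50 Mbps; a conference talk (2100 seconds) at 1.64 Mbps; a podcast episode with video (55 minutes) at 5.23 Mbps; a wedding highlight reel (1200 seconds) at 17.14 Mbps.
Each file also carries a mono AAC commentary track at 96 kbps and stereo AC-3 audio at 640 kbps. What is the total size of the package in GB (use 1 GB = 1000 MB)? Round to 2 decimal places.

Audio total: 96 + 640 = 736 kbps = 0.736 Mbps.
documentary: 9.396 Mbps × 6780 s = 63704.9 Mb
feature film: 15.586 Mbps × 5520 s = 86034.7 Mb
lecture capture: 4.236 Mbps × 4500 s = 19062.0 Mb
conference talk: 2.376 Mbps × 2100 s = 4989.6 Mb
podcast episode with video: 5.966 Mbps × 3300 s = 19687.8 Mb
wedding highlight reel: 17.876 Mbps × 1200 s = 21451.2 Mb
Total: 214930.2 Mb = 26866.3 MB.
= 26.87 GB.

26.87 GB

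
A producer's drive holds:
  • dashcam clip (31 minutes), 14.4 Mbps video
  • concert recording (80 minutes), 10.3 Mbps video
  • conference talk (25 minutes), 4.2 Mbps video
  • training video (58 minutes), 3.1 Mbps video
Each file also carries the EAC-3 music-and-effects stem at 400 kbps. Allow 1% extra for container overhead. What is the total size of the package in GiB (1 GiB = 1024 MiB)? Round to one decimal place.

11.5 GiB

Audio: 400 kbps = 0.400 Mbps.
dashcam clip: 14.800 Mbps × 1860 s × 1.01 = 27803.3 Mb
concert recording: 10.700 Mbps × 4800 s × 1.01 = 51873.6 Mb
conference talk: 4.600 Mbps × 1500 s × 1.01 = 6969.0 Mb
training video: 3.500 Mbps × 3480 s × 1.01 = 12301.8 Mb
Total: 98947.7 Mb = 12368.5 MB.
= 11.52 GiB.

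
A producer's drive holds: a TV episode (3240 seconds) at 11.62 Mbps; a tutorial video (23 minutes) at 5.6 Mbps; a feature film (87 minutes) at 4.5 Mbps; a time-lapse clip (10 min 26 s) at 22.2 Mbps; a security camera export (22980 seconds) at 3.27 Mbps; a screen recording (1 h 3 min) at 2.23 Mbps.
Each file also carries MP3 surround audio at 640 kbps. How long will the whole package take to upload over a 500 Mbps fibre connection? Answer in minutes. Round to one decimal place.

6.3 minutes

Audio: 640 kbps = 0.640 Mbps.
TV episode: 12.260 Mbps × 3240 s = 39722.4 Mb
tutorial video: 6.240 Mbps × 1380 s = 8611.2 Mb
feature film: 5.140 Mbps × 5220 s = 26830.8 Mb
time-lapse clip: 22.840 Mbps × 626 s = 14297.8 Mb
security camera export: 3.910 Mbps × 22980 s = 89851.8 Mb
screen recording: 2.870 Mbps × 3780 s = 10848.6 Mb
Total: 190162.6 Mb = 23770.3 MB.
At 500 Mbps: 190162.6 / 500 = 380 s ≈ 6.34 minutes.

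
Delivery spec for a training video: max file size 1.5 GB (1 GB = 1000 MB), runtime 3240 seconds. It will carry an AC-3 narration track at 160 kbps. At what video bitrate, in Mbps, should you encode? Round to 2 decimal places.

Budget: 1.5 GB = 12000.0 Mb.
Total bitrate budget: 12000.0 Mb / 3240 s = 3.704 Mbps.
Audio: 160 kbps = 0.160 Mbps.
Video: 3.704 − 0.160 = 3.544 Mbps.

3.54 Mbps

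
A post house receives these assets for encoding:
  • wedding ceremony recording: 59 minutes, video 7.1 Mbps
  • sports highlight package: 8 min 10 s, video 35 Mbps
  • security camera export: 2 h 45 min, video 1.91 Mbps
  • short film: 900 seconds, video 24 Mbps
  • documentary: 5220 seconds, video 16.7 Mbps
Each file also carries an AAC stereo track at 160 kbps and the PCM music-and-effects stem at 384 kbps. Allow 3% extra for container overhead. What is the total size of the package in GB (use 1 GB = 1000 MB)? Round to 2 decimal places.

23.29 GB

Audio total: 160 + 384 = 544 kbps = 0.544 Mbps.
wedding ceremony recording: 7.644 Mbps × 3540 s × 1.03 = 27871.6 Mb
sports highlight package: 35.544 Mbps × 490 s × 1.03 = 17939.1 Mb
security camera export: 2.454 Mbps × 9900 s × 1.03 = 25023.4 Mb
short film: 24.544 Mbps × 900 s × 1.03 = 22752.3 Mb
documentary: 17.244 Mbps × 5220 s × 1.03 = 92714.1 Mb
Total: 186300.4 Mb = 23287.6 MB.
= 23.29 GB.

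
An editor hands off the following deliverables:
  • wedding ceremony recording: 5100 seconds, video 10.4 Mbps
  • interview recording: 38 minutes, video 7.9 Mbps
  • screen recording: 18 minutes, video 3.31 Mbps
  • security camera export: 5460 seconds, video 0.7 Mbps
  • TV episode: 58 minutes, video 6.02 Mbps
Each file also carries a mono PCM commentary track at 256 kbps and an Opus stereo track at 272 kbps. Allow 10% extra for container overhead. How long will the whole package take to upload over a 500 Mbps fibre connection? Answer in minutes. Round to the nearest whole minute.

Audio total: 256 + 272 = 528 kbps = 0.528 Mbps.
wedding ceremony recording: 10.928 Mbps × 5100 s × 1.10 = 61306.1 Mb
interview recording: 8.428 Mbps × 2280 s × 1.10 = 21137.4 Mb
screen recording: 3.838 Mbps × 1080 s × 1.10 = 4559.5 Mb
security camera export: 1.228 Mbps × 5460 s × 1.10 = 7375.4 Mb
TV episode: 6.548 Mbps × 3480 s × 1.10 = 25065.7 Mb
Total: 119444.2 Mb = 14930.5 MB.
At 500 Mbps: 119444.2 / 500 = 239 s ≈ 3.98 minutes.

4 minutes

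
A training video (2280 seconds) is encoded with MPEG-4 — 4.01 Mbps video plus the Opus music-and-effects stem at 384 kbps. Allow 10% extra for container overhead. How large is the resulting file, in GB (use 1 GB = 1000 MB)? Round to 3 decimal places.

Audio: 384 kbps = 0.384 Mbps.
Total bitrate: 4.01 + 0.384 = 4.394 Mbps.
Stream data: 4.394 Mbps × 2280 s = 10018.3 Mb.
With 10% container overhead: ×1.10.
11,020 Mb ÷ 8 = 1,378 MB → 1.378 GB.

1.378 GB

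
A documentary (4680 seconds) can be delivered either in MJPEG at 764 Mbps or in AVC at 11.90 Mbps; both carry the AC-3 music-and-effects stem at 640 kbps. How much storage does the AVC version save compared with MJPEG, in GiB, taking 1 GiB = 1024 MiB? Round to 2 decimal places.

409.76 GiB

Audio: 640 kbps = 0.640 Mbps.
MJPEG: 764.640 Mbps × 4680 s = 3578515.2 Mb = 416.594 GiB.
AVC: 12.540 Mbps × 4680 s = 58687.2 Mb = 6.832 GiB.
Saving: 416.594 − 6.832 = 409.762 GiB.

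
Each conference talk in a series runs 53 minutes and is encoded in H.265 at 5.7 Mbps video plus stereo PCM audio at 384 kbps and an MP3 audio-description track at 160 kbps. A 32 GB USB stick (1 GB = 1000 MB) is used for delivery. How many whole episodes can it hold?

12

53 min = 3180 s
Audio total: 384 + 160 = 544 kbps = 0.544 Mbps.
Total bitrate: 6.244 Mbps.
Per item: 6.244 Mbps × 3180 s = 19,856 Mb = 2,482 MB.
Capacity: 32 GB = 256,000 Mb; 12.89 items → 12 complete.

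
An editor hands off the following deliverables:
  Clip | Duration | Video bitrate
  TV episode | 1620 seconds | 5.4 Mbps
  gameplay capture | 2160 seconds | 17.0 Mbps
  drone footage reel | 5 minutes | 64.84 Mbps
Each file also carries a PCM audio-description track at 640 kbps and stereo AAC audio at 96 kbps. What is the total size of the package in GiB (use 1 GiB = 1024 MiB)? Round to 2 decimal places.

7.91 GiB

Audio total: 640 + 96 = 736 kbps = 0.736 Mbps.
TV episode: 6.136 Mbps × 1620 s = 9940.3 Mb
gameplay capture: 17.736 Mbps × 2160 s = 38309.8 Mb
drone footage reel: 65.576 Mbps × 300 s = 19672.8 Mb
Total: 67922.9 Mb = 8490.4 MB.
= 7.907 GiB.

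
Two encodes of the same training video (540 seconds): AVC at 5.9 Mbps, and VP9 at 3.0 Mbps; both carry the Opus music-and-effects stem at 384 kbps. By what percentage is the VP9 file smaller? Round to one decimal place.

46.1%

Audio: 384 kbps = 0.384 Mbps.
AVC: 6.284 Mbps × 540 s = 3393.4 Mb = 424.170 MB.
VP9: 3.384 Mbps × 540 s = 1827.4 Mb = 228.420 MB.
Reduction: (1 − 228.420/424.170) × 100 = 46.15%.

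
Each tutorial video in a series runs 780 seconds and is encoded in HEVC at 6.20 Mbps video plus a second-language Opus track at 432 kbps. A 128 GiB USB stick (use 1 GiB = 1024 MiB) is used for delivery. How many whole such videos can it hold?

212

Audio: 432 kbps = 0.432 Mbps.
Total bitrate: 6.632 Mbps.
Per item: 6.632 Mbps × 780 s = 5,173 Mb = 646.6 MB.
Capacity: 128 GiB = 1,099,512 Mb; 212.55 items → 212 complete.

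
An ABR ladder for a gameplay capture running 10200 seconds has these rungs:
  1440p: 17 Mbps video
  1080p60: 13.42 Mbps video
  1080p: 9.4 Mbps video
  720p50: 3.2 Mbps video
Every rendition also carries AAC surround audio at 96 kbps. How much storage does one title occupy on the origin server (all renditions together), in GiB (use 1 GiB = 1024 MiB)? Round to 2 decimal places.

51.54 GiB

Audio: 96 kbps = 0.096 Mbps.
Sum of rendition bitrates: (17+0.096) + (13.42+0.096) + (9.4+0.096) + (3.2+0.096) = 43.404 Mbps.
× 10200 s = 442,721 Mb = 55,340 MB = 51.54 GiB.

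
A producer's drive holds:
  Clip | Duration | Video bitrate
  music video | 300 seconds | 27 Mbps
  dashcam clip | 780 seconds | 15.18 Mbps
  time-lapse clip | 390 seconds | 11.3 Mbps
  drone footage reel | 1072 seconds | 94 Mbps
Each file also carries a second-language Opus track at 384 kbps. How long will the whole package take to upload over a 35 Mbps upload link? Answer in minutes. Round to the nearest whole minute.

60 minutes

Audio: 384 kbps = 0.384 Mbps.
music video: 27.384 Mbps × 300 s = 8215.2 Mb
dashcam clip: 15.564 Mbps × 780 s = 12139.9 Mb
time-lapse clip: 11.684 Mbps × 390 s = 4556.8 Mb
drone footage reel: 94.384 Mbps × 1072 s = 101179.6 Mb
Total: 126091.5 Mb = 15761.4 MB.
At 35 Mbps: 126091.5 / 35 = 3603 s ≈ 60 minutes.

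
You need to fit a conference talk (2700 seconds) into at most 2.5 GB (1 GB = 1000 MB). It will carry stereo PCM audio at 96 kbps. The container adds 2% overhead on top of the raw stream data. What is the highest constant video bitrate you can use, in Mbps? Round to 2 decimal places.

7.17 Mbps

Budget: 2.5 GB = 20000.0 Mb.
Stream payload after overhead: 20000.0 / 1.02 = 19607.8 Mb.
Total bitrate budget: 19607.8 Mb / 2700 s = 7.262 Mbps.
Audio: 96 kbps = 0.096 Mbps.
Video: 7.262 − 0.096 = 7.166 Mbps.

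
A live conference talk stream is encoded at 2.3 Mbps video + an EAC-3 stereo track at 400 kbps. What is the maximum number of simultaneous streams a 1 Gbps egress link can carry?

Audio: 400 kbps = 0.400 Mbps.
Per-viewer media rate: 2.700 Mbps.
1 Gbps = 1,000 Mbps; 1,000 / 2.700 = 370.37 → 370 viewers.

370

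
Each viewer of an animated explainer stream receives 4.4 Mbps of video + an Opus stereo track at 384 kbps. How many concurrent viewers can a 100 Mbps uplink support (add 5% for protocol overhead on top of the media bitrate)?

Audio: 384 kbps = 0.384 Mbps.
Per-viewer media rate: 4.784 Mbps.
On the wire with 5% overhead: 5.023 Mbps.
100 Mbps = 100.0 Mbps; 100.0 / 5.023 = 19.91 → 19 viewers.

19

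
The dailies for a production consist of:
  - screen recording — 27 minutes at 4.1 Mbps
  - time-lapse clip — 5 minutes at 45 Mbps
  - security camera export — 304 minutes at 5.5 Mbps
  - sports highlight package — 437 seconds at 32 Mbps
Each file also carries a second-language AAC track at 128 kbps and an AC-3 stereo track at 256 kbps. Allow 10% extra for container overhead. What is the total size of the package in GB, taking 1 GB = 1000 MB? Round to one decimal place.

Audio total: 128 + 256 = 384 kbps = 0.384 Mbps.
screen recording: 4.484 Mbps × 1620 s × 1.10 = 7990.5 Mb
time-lapse clip: 45.384 Mbps × 300 s × 1.10 = 14976.7 Mb
security camera export: 5.884 Mbps × 18240 s × 1.10 = 118056.6 Mb
sports highlight package: 32.384 Mbps × 437 s × 1.10 = 15567.0 Mb
Total: 156590.8 Mb = 19573.8 MB.
= 19.57 GB.

19.6 GB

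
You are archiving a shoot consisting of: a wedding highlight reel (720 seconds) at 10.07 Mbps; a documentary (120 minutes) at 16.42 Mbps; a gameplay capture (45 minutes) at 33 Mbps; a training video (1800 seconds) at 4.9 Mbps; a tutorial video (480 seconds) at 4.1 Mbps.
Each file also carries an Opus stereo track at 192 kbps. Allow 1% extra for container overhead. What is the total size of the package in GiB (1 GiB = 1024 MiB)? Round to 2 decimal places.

26.79 GiB

Audio: 192 kbps = 0.192 Mbps.
wedding highlight reel: 10.262 Mbps × 720 s × 1.01 = 7462.5 Mb
documentary: 16.612 Mbps × 7200 s × 1.01 = 120802.5 Mb
gameplay capture: 33.192 Mbps × 2700 s × 1.01 = 90514.6 Mb
training video: 5.092 Mbps × 1800 s × 1.01 = 9257.3 Mb
tutorial video: 4.292 Mbps × 480 s × 1.01 = 2080.8 Mb
Total: 230117.6 Mb = 28764.7 MB.
= 26.79 GiB.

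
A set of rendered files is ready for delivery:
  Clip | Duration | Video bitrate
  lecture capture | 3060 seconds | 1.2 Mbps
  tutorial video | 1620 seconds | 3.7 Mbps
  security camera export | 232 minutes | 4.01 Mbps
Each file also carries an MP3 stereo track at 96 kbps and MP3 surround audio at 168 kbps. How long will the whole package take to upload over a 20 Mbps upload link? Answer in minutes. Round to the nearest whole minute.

Audio total: 96 + 168 = 264 kbps = 0.264 Mbps.
lecture capture: 1.464 Mbps × 3060 s = 4479.8 Mb
tutorial video: 3.964 Mbps × 1620 s = 6421.7 Mb
security camera export: 4.274 Mbps × 13920 s = 59494.1 Mb
Total: 70395.6 Mb = 8799.5 MB.
At 20 Mbps: 70395.6 / 20 = 3520 s ≈ 58.7 minutes.

59 minutes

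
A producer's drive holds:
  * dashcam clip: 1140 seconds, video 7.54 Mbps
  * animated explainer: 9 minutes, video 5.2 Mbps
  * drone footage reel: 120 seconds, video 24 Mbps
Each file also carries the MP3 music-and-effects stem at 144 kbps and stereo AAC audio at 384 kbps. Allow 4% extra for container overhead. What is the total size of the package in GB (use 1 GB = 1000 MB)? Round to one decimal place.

Audio total: 144 + 384 = 528 kbps = 0.528 Mbps.
dashcam clip: 8.068 Mbps × 1140 s × 1.04 = 9565.4 Mb
animated explainer: 5.728 Mbps × 540 s × 1.04 = 3216.8 Mb
drone footage reel: 24.528 Mbps × 120 s × 1.04 = 3061.1 Mb
Total: 15843.4 Mb = 1980.4 MB.
= 1.980 GB.

2.0 GB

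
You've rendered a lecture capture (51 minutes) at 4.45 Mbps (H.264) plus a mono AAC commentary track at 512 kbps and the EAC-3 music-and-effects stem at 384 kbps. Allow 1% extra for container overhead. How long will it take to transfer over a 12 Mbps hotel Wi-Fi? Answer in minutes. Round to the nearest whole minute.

51 min = 3060 s
Audio total: 512 + 384 = 896 kbps = 0.896 Mbps.
Total bitrate: 5.346 Mbps.
File: 5.346 Mbps × 3060 s = 16358.8 Mb.
With 1% container overhead: ×1.01. → 16522.3 Mb.
At 12 Mbps: 16522.3 / 12 = 1376.9 s ≈ 22.9 minutes.

23 minutes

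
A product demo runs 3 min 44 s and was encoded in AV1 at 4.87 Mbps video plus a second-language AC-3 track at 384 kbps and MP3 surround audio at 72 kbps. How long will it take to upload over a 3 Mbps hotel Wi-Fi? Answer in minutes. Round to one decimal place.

6.6 minutes

3 min 44 s = 224 s
Audio total: 384 + 72 = 456 kbps = 0.456 Mbps.
Total bitrate: 5.326 Mbps.
File: 5.326 Mbps × 224 s = 1193.0 Mb.
At 3 Mbps: 1193.0 / 3 = 397.7 s ≈ 6.63 minutes.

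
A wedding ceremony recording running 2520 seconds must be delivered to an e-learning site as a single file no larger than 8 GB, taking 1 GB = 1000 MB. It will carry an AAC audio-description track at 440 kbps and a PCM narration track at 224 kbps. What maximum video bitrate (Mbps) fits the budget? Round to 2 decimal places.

Budget: 8 GB = 64000.0 Mb.
Total bitrate budget: 64000.0 Mb / 2520 s = 25.397 Mbps.
Audio total: 440 + 224 = 664 kbps = 0.664 Mbps.
Video: 25.397 − 0.664 = 24.733 Mbps.

24.73 Mbps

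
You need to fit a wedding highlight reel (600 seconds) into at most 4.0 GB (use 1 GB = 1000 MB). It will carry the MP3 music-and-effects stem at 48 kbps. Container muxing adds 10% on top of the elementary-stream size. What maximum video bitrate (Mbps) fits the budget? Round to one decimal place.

48.4 Mbps

Budget: 4.0 GB = 32000.0 Mb.
Stream payload after overhead: 32000.0 / 1.10 = 29090.9 Mb.
Total bitrate budget: 29090.9 Mb / 600 s = 48.485 Mbps.
Audio: 48 kbps = 0.048 Mbps.
Video: 48.485 − 0.048 = 48.437 Mbps.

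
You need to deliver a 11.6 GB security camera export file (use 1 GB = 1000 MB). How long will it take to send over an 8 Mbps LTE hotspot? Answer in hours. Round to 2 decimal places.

File: 11.6 GB = 92800.0 Mb.
At 8 Mbps: 92800.0 / 8 = 11600.0 s ≈ 3.22 hours.

3.22 hours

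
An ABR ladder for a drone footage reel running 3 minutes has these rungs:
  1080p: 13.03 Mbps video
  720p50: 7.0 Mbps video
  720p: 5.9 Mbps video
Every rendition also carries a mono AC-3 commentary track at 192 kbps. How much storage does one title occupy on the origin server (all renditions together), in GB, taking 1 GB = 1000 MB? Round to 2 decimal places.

3 min = 180 s
Audio: 192 kbps = 0.192 Mbps.
Sum of rendition bitrates: (13.03+0.192) + (7.0+0.192) + (5.9+0.192) = 26.506 Mbps.
× 180 s = 4,771 Mb = 596.4 MB = 0.5964 GB.

0.60 GB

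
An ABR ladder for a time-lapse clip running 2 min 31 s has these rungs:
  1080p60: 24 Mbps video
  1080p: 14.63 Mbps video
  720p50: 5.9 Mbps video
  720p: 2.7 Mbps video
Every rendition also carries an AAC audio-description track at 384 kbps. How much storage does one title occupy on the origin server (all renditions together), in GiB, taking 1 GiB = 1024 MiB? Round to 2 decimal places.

2 min 31 s = 151 s
Audio: 384 kbps = 0.384 Mbps.
Sum of rendition bitrates: (24+0.384) + (14.63+0.384) + (5.9+0.384) + (2.7+0.384) = 48.766 Mbps.
× 151 s = 7,364 Mb = 920.5 MB = 0.8572 GiB.

0.86 GiB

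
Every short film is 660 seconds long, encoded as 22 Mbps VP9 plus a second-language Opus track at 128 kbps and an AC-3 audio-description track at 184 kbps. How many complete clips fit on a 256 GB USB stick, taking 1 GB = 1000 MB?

Audio total: 128 + 184 = 312 kbps = 0.312 Mbps.
Total bitrate: 22.312 Mbps.
Per item: 22.312 Mbps × 660 s = 14,726 Mb = 1,841 MB.
Capacity: 256 GB = 2,048,000 Mb; 139.07 items → 139 complete.

139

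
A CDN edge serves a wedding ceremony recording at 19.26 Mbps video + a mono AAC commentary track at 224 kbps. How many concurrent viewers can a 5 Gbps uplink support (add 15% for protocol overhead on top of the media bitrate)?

Audio: 224 kbps = 0.224 Mbps.
Per-viewer media rate: 19.484 Mbps.
On the wire with 15% overhead: 22.407 Mbps.
5 Gbps = 5,000 Mbps; 5,000 / 22.407 = 223.15 → 223 viewers.

223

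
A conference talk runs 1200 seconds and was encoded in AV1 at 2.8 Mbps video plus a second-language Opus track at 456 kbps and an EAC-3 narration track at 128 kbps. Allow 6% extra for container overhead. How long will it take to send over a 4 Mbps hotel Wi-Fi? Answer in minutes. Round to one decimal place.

17.9 minutes

Audio total: 456 + 128 = 584 kbps = 0.584 Mbps.
Total bitrate: 3.384 Mbps.
File: 3.384 Mbps × 1200 s = 4060.8 Mb.
With 6% container overhead: ×1.06. → 4304.4 Mb.
At 4 Mbps: 4304.4 / 4 = 1076.1 s ≈ 17.9 minutes.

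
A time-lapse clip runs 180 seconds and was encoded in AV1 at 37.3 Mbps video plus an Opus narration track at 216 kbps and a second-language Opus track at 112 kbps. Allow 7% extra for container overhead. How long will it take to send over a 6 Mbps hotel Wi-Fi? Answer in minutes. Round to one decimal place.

20.1 minutes

Audio total: 216 + 112 = 328 kbps = 0.328 Mbps.
Total bitrate: 37.628 Mbps.
File: 37.628 Mbps × 180 s = 6773.0 Mb.
With 7% container overhead: ×1.07. → 7247.2 Mb.
At 6 Mbps: 7247.2 / 6 = 1207.9 s ≈ 20.1 minutes.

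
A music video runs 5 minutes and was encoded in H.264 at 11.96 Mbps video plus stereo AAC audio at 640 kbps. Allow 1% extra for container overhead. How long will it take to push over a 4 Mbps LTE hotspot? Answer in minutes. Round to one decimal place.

5 min = 300 s
Audio: 640 kbps = 0.640 Mbps.
Total bitrate: 12.600 Mbps.
File: 12.600 Mbps × 300 s = 3780.0 Mb.
With 1% container overhead: ×1.01. → 3817.8 Mb.
At 4 Mbps: 3817.8 / 4 = 954.5 s ≈ 15.9 minutes.

15.9 minutes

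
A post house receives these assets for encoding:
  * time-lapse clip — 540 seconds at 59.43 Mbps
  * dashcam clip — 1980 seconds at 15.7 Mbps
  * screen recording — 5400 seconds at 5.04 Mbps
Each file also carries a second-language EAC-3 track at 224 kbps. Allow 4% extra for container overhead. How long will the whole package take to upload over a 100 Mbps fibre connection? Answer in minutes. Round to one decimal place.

Audio: 224 kbps = 0.224 Mbps.
time-lapse clip: 59.654 Mbps × 540 s × 1.04 = 33501.7 Mb
dashcam clip: 15.924 Mbps × 1980 s × 1.04 = 32790.7 Mb
screen recording: 5.264 Mbps × 5400 s × 1.04 = 29562.6 Mb
Total: 95855.0 Mb = 11981.9 MB.
At 100 Mbps: 95855.0 / 100 = 959 s ≈ 16 minutes.

16.0 minutes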